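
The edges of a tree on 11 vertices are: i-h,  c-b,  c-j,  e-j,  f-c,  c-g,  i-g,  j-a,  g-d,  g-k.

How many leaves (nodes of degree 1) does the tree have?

7

The leaves are a, b, d, e, f, h, k.
That is 7 leaves.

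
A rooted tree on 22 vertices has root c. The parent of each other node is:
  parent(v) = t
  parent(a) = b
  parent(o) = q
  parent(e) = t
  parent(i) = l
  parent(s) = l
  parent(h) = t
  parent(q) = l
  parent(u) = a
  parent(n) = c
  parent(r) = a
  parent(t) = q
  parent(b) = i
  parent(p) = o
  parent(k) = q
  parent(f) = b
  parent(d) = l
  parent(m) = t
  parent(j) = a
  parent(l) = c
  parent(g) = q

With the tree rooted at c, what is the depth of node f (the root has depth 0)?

4

Climbing from f to the root: f → b → i → l → c. That's 4 steps.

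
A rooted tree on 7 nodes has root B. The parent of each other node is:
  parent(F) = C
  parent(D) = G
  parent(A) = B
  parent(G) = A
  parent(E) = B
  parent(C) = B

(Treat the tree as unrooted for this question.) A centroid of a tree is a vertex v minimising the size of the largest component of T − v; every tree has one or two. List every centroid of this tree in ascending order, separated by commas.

B

If B is removed the pieces have sizes 3, 2, 1, all ≤ ⌊7/2⌋ = 3.
Every other node leaves some component of size > 3, so the centroid is unique.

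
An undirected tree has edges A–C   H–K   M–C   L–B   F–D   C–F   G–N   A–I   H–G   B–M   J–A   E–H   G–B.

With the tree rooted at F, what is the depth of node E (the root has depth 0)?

F – C – M – B – G – H – E — 6 edges.

6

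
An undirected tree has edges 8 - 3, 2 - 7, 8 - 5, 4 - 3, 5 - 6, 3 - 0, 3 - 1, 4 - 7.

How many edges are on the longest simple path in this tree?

BFS from 6 reaches 2 last, at distance 6; BFS from 2 confirms no node is farther.
Path: 6 - 5 - 8 - 3 - 4 - 7 - 2.

6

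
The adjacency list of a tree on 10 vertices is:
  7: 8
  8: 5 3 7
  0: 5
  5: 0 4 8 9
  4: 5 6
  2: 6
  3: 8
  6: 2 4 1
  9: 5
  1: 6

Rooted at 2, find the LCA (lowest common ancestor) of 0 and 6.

6

Ancestors of 0 (toward the root): 0, 5, 4, 6, 2.
Ancestors of 6: 6, 2.
The deepest node appearing in both lists is 6.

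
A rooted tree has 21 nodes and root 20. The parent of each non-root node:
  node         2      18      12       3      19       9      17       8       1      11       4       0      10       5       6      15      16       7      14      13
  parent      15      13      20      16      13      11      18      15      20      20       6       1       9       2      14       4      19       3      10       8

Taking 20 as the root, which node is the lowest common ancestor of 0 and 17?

20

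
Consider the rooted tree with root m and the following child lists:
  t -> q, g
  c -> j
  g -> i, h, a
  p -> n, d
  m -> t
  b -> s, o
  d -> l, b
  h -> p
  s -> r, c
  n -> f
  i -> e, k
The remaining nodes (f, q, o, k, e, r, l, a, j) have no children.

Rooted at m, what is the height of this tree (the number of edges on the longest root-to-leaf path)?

9

j sits deepest: m-t-g-h-p-d-b-s-c-j — 9 edges from the root.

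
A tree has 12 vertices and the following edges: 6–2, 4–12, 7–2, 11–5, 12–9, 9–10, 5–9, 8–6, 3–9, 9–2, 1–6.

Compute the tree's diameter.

Starting from 11, a farthest node is 1 at distance 5.
One longest path: 11 – 5 – 9 – 2 – 6 – 1.
So the diameter is 5.

5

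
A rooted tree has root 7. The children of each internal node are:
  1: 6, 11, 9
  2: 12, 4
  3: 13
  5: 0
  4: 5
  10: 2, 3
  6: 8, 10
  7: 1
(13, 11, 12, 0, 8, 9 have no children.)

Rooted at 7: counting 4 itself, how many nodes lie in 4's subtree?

4's subtree: {4, 5, 0}, size 3.

3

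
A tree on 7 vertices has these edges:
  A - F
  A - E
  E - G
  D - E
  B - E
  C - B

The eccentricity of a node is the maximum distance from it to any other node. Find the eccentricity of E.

A farthest node from E is C (F also at distance 2).
The path E–B–C has 2 edges.

2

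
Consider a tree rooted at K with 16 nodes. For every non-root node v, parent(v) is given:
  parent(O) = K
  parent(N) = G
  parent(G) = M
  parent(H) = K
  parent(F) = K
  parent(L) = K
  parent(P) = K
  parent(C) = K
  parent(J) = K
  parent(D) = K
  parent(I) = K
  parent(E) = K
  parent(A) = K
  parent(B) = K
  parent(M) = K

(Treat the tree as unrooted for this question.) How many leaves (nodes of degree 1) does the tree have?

13

The leaves are A, B, C, D, E, F, H, I, J, L, N, O, P.
That is 13 leaves.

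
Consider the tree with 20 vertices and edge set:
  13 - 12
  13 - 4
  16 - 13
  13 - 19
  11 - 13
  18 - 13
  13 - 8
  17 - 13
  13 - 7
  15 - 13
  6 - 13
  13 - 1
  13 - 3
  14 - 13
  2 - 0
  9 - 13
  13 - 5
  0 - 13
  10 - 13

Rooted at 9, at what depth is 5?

2

9 → 13 → 5 — 2 edges.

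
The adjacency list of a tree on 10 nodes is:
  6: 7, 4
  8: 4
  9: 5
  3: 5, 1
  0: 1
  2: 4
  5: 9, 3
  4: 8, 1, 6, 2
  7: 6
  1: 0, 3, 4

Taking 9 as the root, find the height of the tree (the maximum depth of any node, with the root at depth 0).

6

The longest root-to-leaf path is 9 → 5 → 3 → 1 → 4 → 6 → 7 (6 edges).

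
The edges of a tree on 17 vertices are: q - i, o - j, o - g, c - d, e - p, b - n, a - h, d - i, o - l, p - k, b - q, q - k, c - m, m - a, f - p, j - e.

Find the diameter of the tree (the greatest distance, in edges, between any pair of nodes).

12

A longest path is l–o–j–e–p–k–q–i–d–c–m–a–h, with 12 edges.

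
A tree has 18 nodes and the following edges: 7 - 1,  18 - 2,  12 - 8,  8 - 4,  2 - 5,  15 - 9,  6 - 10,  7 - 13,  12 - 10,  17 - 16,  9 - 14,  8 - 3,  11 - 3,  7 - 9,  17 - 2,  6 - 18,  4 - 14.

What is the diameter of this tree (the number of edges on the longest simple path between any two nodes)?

Starting from 16, a farthest node is 13 at distance 12.
One longest path: 16–17–2–18–6–10–12–8–4–14–9–7–13.
So the diameter is 12.

12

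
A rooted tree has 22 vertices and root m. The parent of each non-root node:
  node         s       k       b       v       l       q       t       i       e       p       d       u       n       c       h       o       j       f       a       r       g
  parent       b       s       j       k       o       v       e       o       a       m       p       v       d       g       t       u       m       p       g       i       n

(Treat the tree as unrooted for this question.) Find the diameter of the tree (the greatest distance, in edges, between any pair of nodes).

A longest path is h – t – e – a – g – n – d – p – m – j – b – s – k – v – u – o – i – r, with 17 edges.

17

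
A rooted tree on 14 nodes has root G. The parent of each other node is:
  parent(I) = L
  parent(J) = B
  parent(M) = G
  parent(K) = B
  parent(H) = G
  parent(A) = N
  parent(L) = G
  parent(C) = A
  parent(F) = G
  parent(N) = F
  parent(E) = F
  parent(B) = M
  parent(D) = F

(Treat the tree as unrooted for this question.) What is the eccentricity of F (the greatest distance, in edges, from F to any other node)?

4

A farthest node from F is K (J also at distance 4).
The path F – G – M – B – K has 4 edges.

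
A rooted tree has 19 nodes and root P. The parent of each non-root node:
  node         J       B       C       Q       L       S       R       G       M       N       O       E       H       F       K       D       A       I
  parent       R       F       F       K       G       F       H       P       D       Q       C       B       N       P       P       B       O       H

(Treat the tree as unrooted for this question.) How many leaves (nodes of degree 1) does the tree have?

7

Exactly 7 nodes have a single neighbour: A, E, I, J, L, M, S.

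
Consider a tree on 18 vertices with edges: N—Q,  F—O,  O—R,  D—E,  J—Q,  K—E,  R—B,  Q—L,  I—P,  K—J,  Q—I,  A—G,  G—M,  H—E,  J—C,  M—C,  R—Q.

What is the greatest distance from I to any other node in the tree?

6

The node farthest from I is A, via I–Q–J–C–M–G–A — 6 edges.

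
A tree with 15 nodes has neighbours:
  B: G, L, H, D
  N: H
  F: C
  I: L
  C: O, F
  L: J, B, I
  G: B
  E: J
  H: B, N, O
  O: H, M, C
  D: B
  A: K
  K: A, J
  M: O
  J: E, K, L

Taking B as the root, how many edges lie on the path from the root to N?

2

B – H – N — 2 edges.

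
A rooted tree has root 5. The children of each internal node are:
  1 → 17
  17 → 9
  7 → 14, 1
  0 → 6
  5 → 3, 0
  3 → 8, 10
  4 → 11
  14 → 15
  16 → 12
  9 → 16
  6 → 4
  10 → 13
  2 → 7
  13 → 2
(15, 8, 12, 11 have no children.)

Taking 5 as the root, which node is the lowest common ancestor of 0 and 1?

Path 0→root: 0 5; path 1→root: 1 7 2 13 10 3 5.
First common node: 5.

5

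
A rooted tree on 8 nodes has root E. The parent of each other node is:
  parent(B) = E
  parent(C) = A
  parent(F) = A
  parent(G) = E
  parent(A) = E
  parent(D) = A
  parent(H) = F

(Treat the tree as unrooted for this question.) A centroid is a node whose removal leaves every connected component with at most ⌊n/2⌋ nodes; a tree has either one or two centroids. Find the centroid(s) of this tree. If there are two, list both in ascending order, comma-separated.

If A is removed the pieces have sizes 3, 2, 1, 1, all ≤ ⌊8/2⌋ = 4.
Every other node leaves some component of size > 4, so the centroid is unique.

A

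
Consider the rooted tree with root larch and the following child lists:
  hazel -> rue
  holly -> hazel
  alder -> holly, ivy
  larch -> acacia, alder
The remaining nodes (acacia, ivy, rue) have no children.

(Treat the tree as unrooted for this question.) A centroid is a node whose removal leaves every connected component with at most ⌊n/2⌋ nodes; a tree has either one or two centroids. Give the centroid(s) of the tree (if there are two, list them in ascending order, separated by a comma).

Removing alder splits the tree into components of sizes 3, 2, 1; the largest is 3 ≤ ⌊7/2⌋ = 3.
Every other node leaves some component of size > 3, so the centroid is unique.

alder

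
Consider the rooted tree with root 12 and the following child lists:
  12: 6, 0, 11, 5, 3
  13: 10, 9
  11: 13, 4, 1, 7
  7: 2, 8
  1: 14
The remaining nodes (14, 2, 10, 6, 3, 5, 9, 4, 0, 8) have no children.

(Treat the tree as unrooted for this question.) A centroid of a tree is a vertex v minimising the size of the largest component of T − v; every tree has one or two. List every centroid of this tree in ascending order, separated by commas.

Removing 11 splits the tree into components of sizes 5, 3, 3, 2, 1; the largest is 5 ≤ ⌊15/2⌋ = 7.
Every other node leaves some component of size > 7, so the centroid is unique.

11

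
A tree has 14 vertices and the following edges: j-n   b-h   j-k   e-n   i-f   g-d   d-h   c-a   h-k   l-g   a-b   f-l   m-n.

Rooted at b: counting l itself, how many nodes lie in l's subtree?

3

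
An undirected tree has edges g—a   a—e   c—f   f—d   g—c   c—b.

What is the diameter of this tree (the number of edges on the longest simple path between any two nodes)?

5

A longest path is e-a-g-c-f-d, with 5 edges.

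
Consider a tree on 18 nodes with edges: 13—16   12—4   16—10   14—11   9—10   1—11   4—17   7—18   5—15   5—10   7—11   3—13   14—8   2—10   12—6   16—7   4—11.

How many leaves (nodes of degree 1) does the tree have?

Degree-1 nodes: 1, 2, 3, 6, 8, 9, 15, 17, 18 — 9 of them.

9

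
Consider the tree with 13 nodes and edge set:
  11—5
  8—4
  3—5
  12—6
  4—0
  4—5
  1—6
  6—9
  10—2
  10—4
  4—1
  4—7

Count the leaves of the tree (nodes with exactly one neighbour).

Degree-1 nodes: 0, 2, 3, 7, 8, 9, 11, 12 — 8 of them.

8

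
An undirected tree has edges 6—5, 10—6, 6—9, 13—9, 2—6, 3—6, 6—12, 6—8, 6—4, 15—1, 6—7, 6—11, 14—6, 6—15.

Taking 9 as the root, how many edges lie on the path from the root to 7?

9 – 6 – 7 — 2 edges.

2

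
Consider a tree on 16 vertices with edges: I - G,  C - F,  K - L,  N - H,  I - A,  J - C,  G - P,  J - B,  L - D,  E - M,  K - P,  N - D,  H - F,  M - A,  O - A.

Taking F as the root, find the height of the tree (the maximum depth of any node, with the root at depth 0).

11

E sits deepest: F → H → N → D → L → K → P → G → I → A → M → E — 11 edges from the root.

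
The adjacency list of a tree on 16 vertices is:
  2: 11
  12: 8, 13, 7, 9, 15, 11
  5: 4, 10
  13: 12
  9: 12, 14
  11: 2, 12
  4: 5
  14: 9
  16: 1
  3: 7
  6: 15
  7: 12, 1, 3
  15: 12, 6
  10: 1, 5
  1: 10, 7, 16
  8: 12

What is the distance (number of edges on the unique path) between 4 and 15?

Walking from 4: 4–5–10–1–7–12–15. Length 6.

6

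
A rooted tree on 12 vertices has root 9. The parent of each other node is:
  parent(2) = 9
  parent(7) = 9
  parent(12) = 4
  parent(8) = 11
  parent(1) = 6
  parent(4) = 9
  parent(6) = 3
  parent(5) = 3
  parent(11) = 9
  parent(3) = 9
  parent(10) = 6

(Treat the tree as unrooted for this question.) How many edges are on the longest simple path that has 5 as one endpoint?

4

Distances from 5 peak at 4, attained at 8 (12 also at distance 4).
5-3-9-11-8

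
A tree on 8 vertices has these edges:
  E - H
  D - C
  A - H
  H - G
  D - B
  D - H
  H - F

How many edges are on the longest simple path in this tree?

BFS from A reaches B last, at distance 3; BFS from B confirms no node is farther.
Path: A - H - D - B.

3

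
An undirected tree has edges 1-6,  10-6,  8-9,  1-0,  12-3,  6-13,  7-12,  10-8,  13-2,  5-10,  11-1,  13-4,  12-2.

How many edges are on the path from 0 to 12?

5

The path is 0 - 1 - 6 - 13 - 2 - 12, which has 5 edges.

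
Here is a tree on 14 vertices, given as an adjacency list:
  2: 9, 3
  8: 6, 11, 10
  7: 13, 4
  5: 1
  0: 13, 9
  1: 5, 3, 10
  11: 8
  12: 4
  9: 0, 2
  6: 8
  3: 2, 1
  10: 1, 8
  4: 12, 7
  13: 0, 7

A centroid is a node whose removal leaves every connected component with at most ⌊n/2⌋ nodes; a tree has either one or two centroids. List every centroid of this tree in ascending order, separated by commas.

2, 3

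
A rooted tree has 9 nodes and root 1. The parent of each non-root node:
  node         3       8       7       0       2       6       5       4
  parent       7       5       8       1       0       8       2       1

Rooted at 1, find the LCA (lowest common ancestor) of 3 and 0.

Path 3→root: 3 7 8 5 2 0 1; path 0→root: 0 1.
First common node: 0.

0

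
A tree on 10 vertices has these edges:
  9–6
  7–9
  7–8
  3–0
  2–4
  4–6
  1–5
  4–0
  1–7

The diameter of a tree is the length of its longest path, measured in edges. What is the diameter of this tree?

A longest path is 3-0-4-6-9-7-1-5, with 7 edges.

7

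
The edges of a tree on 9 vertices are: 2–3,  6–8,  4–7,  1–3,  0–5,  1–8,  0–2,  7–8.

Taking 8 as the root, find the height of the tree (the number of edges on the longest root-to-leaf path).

5

The longest root-to-leaf path is 8 – 1 – 3 – 2 – 0 – 5 (5 edges).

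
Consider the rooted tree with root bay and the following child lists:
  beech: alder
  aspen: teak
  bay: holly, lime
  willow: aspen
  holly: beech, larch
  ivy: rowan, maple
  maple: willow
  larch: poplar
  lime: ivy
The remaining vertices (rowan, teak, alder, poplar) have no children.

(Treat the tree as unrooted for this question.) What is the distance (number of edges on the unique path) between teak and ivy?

Walking from teak: teak - aspen - willow - maple - ivy. Length 4.

4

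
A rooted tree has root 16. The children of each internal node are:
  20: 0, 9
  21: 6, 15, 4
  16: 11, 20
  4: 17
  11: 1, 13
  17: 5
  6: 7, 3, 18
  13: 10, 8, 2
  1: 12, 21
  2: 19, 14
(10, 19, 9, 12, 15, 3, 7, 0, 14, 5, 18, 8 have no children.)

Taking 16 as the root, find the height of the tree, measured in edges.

A deepest node is 5, reached by 16-11-1-21-4-17-5.
That path has 6 edges, so the height is 6.

6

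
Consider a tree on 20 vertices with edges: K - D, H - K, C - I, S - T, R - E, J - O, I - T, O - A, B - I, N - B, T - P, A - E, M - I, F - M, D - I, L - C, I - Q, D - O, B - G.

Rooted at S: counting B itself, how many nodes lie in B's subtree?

3

The subtree rooted at B contains: B, N, G — 3 nodes.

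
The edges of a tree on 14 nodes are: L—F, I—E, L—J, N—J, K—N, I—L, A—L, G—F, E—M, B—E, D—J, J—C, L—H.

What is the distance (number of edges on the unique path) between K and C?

K–N–J–C: 3 edges.

3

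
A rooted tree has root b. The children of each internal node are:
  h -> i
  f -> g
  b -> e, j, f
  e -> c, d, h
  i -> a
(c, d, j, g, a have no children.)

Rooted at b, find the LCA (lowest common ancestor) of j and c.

b

j's ancestor chain is j, b and c's is c, e, b; they first meet at b.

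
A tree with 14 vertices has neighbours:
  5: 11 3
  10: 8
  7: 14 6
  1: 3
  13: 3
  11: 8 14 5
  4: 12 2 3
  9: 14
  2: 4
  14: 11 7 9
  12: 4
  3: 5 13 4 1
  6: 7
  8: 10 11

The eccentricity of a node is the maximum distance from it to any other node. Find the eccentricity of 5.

Distances from 5 peak at 4, attained at 6.
5–11–14–7–6

4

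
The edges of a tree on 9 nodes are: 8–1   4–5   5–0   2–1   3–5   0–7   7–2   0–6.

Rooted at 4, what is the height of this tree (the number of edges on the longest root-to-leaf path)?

6

The longest root-to-leaf path is 4–5–0–7–2–1–8 (6 edges).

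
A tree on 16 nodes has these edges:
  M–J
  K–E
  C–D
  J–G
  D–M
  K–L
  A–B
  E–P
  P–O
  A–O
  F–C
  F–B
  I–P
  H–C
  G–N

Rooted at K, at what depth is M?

9

Climbing from M to the root: M–D–C–F–B–A–O–P–E–K. That's 9 steps.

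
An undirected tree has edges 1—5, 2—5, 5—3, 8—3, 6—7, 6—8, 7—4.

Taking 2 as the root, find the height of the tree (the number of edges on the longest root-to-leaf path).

6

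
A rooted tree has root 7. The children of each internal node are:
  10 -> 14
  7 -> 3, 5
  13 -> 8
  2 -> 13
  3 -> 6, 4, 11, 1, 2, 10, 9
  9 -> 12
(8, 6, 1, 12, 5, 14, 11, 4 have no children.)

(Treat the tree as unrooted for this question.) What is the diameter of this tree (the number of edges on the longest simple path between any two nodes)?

Starting from 8, a farthest node is 12 at distance 5.
One longest path: 8 – 13 – 2 – 3 – 9 – 12.
So the diameter is 5.

5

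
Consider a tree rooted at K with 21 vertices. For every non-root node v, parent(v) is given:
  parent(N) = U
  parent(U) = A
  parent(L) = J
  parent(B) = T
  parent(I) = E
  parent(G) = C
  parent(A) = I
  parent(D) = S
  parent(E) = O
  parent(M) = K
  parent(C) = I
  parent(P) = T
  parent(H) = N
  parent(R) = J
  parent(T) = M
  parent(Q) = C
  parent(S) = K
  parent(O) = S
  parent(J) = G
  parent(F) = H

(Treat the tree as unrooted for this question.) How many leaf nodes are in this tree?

Degree-1 nodes: B, D, F, L, P, Q, R — 7 of them.

7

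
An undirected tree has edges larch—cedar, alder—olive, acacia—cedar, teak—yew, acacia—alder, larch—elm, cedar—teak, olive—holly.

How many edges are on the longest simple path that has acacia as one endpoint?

Distances from acacia peak at 3, attained at yew (elm, holly also at distance 3).
acacia – cedar – teak – yew

3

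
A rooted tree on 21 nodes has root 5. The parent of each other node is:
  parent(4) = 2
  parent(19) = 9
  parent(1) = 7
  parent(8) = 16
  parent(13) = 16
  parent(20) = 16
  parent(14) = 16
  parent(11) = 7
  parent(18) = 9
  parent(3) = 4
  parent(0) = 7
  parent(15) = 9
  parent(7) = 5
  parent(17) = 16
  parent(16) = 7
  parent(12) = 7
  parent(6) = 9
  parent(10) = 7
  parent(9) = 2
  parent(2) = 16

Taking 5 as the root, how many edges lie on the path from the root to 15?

5

Path from 5 to 15: 5–7–16–2–9–15, which has 5 edges.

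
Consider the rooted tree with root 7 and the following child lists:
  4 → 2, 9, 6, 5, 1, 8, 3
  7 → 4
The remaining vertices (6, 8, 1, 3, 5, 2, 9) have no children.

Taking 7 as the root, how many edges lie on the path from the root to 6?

2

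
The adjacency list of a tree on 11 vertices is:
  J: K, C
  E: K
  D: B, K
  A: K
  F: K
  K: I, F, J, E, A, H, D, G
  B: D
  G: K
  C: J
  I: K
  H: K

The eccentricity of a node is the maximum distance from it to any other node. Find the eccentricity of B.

Distances from B peak at 4, attained at C.
B-D-K-J-C

4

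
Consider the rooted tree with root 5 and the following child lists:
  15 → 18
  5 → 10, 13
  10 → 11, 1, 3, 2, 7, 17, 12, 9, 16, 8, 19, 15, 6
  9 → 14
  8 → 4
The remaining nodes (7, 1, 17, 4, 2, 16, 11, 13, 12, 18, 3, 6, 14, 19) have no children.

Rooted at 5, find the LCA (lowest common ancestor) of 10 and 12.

Ancestors of 10 (toward the root): 10, 5.
Ancestors of 12: 12, 10, 5.
The deepest node appearing in both lists is 10.

10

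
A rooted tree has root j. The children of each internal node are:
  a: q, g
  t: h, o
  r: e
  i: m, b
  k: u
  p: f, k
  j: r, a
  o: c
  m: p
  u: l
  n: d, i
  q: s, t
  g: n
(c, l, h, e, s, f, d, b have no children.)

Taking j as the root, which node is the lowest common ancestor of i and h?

a

i's ancestor chain is i, n, g, a, j and h's is h, t, q, a, j; they first meet at a.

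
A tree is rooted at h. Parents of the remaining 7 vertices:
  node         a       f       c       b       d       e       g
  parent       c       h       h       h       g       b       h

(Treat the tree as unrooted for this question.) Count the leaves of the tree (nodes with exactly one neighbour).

4

Exactly 4 nodes have a single neighbour: a, d, e, f.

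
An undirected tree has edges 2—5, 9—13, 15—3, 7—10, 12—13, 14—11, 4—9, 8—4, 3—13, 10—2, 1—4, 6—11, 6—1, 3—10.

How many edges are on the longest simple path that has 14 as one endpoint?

10

A farthest node from 14 is 5.
The path 14 – 11 – 6 – 1 – 4 – 9 – 13 – 3 – 10 – 2 – 5 has 10 edges.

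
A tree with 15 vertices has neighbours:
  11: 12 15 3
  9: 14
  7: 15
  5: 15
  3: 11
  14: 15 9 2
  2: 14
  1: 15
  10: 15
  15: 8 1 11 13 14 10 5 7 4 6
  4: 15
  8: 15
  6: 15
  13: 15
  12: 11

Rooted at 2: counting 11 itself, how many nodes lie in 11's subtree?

The subtree rooted at 11 contains: 11, 12, 3 — 3 nodes.

3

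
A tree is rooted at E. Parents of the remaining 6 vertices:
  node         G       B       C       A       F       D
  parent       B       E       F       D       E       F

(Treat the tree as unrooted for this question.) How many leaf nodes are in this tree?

3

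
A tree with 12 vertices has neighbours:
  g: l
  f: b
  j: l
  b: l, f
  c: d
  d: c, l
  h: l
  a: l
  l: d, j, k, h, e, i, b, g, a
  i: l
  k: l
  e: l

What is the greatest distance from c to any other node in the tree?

Distances from c peak at 4, attained at f.
c–d–l–b–f

4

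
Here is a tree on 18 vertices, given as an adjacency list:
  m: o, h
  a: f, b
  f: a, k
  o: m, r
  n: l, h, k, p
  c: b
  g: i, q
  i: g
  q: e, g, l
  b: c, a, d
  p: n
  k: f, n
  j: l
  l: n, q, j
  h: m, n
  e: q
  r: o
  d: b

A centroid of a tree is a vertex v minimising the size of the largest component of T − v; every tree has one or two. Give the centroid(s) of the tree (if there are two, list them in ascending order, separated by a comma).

n

If n is removed the pieces have sizes 6, 6, 4, 1, all ≤ ⌊18/2⌋ = 9.
Every other node leaves some component of size > 9, so the centroid is unique.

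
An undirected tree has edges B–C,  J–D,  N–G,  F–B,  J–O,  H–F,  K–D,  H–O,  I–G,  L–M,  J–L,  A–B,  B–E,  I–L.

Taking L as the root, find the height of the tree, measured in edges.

6

A deepest node is E, reached by L–J–O–H–F–B–E.
That path has 6 edges, so the height is 6.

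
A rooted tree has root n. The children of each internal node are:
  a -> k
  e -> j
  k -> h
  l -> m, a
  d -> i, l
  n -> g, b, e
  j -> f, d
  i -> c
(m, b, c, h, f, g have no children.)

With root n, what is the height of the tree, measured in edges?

h sits deepest: n → e → j → d → l → a → k → h — 7 edges from the root.

7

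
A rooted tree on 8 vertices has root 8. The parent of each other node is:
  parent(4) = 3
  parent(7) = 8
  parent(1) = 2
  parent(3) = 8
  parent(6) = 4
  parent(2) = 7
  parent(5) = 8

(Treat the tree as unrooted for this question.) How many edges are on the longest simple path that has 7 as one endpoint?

The node farthest from 7 is 6, via 7–8–3–4–6 — 4 edges.

4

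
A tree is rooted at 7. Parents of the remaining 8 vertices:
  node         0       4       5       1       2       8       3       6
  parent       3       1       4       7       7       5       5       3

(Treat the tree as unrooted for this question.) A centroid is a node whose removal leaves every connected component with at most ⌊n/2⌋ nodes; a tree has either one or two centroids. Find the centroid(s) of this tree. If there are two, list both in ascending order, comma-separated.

Removing 5 splits the tree into components of sizes 4, 3, 1; the largest is 4 ≤ ⌊9/2⌋ = 4.
No neighbour of 5 does as well, so 5 is the unique centroid.

5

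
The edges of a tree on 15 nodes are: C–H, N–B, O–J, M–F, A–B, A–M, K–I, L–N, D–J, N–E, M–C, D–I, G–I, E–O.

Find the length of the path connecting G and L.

7

The path is G – I – D – J – O – E – N – L, which has 7 edges.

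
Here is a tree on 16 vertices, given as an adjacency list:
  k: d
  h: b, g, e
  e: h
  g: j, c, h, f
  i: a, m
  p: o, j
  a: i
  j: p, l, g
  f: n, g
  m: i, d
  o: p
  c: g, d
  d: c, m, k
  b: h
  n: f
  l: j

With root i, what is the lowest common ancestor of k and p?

k's ancestor chain is k, d, m, i and p's is p, j, g, c, d, m, i; they first meet at d.

d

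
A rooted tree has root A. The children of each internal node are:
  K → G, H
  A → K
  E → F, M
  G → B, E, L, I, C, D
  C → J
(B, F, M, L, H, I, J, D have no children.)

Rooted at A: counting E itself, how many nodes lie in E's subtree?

3

Descendants of E (including itself): E, M, F. That's 3.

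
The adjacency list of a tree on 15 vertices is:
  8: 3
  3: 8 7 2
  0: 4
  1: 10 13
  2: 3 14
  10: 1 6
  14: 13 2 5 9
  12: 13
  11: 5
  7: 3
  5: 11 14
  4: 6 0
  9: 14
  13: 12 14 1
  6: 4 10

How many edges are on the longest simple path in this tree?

A longest path is 0–4–6–10–1–13–14–2–3–8, with 9 edges.

9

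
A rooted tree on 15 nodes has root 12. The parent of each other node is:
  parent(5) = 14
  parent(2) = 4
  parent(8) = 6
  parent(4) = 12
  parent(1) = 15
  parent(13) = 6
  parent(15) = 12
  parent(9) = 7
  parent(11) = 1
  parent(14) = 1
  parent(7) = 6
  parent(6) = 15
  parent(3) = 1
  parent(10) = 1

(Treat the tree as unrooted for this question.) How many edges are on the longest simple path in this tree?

A longest path is 5-14-1-15-6-7-9, with 6 edges.

6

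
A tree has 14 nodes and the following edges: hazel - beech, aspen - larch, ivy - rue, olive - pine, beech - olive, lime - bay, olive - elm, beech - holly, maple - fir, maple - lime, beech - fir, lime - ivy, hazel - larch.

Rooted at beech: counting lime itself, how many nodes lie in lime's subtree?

The subtree rooted at lime contains: lime, bay, ivy, rue — 4 nodes.

4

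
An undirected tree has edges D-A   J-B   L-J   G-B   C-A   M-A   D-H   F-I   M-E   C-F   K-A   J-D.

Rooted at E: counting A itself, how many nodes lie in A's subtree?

11

Descendants of A (including itself): A, D, C, K, H, J, F, B, L, I, G. That's 11.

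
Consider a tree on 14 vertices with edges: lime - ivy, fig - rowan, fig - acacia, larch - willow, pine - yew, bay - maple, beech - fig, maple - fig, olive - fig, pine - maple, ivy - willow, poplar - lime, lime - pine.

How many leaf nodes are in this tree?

8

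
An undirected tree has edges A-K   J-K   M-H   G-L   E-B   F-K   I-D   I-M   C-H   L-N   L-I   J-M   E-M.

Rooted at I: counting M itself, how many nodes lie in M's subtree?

9

M's subtree: {M, H, E, J, C, B, K, A, F}, size 9.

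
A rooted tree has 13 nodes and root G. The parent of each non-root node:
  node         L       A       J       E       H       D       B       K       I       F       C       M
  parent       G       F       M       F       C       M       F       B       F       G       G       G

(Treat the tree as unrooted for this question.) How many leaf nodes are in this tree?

8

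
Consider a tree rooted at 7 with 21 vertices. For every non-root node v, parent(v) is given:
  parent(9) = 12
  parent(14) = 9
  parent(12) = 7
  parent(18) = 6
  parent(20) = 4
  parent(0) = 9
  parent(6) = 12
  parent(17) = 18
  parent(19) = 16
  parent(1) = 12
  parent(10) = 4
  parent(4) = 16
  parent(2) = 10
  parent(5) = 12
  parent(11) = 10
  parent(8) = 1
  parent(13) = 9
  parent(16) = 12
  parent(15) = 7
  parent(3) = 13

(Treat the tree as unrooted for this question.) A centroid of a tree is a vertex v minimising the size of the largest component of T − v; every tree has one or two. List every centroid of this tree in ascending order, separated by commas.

Delete 12: the remaining components have sizes 7, 5, 3, 2, 2, 1. Max 7 ≤ 10, so 12 is a centroid.
Every other node leaves some component of size > 10, so the centroid is unique.

12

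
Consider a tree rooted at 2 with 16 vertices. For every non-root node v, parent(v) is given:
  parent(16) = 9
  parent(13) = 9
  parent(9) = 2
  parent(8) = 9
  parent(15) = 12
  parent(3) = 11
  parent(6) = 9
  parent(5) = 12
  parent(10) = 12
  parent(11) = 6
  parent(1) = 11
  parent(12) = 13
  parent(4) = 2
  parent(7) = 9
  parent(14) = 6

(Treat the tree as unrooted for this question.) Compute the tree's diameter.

A longest path is 1–11–6–9–13–12–15, with 6 edges.

6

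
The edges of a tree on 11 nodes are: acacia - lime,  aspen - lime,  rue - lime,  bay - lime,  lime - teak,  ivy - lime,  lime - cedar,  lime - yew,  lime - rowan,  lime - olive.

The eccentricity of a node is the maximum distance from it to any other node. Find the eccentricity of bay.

A farthest node from bay is ivy (yew, rue, rowan, cedar, teak, aspen, olive, acacia also at distance 2).
The path bay-lime-ivy has 2 edges.

2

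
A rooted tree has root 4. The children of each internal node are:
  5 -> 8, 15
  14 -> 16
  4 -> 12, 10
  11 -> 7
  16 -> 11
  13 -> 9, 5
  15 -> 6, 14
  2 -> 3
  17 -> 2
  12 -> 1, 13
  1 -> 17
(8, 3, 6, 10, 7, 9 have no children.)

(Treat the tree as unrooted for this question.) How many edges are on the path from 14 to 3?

8

Walking from 14: 14 - 15 - 5 - 13 - 12 - 1 - 17 - 2 - 3. Length 8.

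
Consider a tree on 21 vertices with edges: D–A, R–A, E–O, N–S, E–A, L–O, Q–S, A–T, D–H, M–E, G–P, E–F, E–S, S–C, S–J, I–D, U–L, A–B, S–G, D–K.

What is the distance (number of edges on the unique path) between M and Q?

3

The path is M – E – S – Q, which has 3 edges.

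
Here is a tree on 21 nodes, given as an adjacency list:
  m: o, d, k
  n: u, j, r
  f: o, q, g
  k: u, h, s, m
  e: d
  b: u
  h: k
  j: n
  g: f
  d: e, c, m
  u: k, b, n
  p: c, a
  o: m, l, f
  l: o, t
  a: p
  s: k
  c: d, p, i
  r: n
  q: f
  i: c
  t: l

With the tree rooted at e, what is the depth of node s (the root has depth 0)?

4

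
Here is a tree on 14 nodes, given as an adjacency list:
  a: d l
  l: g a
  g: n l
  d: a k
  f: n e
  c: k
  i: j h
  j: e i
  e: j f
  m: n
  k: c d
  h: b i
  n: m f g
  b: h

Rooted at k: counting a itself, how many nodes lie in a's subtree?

11

The subtree rooted at a contains: a, l, g, n, f, m, e, j, i, h, b — 11 nodes.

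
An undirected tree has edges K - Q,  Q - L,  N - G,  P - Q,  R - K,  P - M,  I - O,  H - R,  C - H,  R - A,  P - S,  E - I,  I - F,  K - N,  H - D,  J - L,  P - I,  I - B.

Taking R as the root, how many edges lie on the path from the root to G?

3

Path from R to G: R → K → N → G, which has 3 edges.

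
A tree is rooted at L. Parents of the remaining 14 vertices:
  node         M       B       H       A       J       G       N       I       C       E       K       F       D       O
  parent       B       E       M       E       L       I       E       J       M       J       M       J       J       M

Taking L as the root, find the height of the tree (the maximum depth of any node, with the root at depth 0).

5

C sits deepest: L – J – E – B – M – C — 5 edges from the root.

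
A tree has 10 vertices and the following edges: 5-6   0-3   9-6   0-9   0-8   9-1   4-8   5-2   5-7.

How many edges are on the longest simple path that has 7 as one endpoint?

6

The node farthest from 7 is 4, via 7 – 5 – 6 – 9 – 0 – 8 – 4 — 6 edges.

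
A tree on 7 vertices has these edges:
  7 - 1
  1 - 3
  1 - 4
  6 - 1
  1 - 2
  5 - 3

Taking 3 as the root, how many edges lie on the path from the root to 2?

2

3 – 1 – 2 — 2 edges.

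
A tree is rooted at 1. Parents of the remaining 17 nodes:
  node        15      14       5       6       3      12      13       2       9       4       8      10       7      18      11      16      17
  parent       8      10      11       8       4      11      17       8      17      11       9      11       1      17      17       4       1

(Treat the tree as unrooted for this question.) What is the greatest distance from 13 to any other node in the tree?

4

The node farthest from 13 is 16 (14, 3, 15, 2, 6 also at distance 4), via 13 – 17 – 11 – 4 – 16 — 4 edges.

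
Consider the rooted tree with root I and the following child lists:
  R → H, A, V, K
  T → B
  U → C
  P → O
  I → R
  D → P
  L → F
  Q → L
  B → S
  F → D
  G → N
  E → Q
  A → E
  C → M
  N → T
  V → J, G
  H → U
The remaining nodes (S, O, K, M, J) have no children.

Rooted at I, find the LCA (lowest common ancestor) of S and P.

Ancestors of S (toward the root): S, B, T, N, G, V, R, I.
Ancestors of P: P, D, F, L, Q, E, A, R, I.
The deepest node appearing in both lists is R.

R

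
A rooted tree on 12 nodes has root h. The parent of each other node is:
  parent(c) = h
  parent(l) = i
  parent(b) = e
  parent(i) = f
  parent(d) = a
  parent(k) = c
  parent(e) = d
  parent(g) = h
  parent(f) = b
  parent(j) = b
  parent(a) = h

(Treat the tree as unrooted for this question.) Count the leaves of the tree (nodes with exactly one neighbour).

4

Degree-1 nodes: g, j, k, l — 4 of them.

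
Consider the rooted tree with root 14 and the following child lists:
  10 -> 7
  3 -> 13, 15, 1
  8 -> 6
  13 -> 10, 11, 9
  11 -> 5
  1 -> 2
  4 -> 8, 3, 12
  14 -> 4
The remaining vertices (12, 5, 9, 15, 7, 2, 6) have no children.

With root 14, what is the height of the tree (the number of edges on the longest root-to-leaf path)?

The longest root-to-leaf path is 14–4–3–13–10–7 (5 edges).

5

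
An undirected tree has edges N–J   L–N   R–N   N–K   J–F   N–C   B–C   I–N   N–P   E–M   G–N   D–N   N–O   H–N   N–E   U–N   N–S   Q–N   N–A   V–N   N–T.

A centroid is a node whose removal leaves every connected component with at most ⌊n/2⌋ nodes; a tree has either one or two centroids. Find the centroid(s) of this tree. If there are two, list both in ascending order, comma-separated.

If N is removed the pieces have sizes 2, 2, 2, 1, 1, 1, 1, 1, 1, 1, 1, 1, 1, 1, 1, 1, 1, 1, all ≤ ⌊22/2⌋ = 11.
No neighbour of N does as well, so N is the unique centroid.

N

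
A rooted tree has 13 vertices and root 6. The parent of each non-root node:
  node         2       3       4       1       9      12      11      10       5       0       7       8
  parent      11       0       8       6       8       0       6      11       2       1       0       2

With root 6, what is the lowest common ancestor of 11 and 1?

Ancestors of 11 (toward the root): 11, 6.
Ancestors of 1: 1, 6.
The deepest node appearing in both lists is 6.

6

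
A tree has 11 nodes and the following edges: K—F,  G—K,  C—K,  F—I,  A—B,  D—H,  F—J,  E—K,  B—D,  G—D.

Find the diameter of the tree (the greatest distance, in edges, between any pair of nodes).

Starting from J, a farthest node is A at distance 6.
One longest path: J–F–K–G–D–B–A.
So the diameter is 6.

6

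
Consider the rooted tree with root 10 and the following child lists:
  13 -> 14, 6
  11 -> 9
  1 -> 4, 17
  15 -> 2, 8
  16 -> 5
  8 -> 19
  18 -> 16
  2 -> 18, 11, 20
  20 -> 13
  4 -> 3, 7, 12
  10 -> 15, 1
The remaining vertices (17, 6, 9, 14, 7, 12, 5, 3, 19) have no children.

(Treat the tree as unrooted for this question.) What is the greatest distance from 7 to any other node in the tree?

8

Distances from 7 peak at 8, attained at 5 (14, 6 also at distance 8).
7 – 4 – 1 – 10 – 15 – 2 – 18 – 16 – 5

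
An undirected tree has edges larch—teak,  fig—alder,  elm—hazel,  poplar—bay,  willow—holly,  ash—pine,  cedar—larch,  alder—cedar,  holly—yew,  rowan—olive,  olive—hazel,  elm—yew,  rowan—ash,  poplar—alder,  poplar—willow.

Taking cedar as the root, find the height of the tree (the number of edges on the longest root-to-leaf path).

11

pine sits deepest: cedar → alder → poplar → willow → holly → yew → elm → hazel → olive → rowan → ash → pine — 11 edges from the root.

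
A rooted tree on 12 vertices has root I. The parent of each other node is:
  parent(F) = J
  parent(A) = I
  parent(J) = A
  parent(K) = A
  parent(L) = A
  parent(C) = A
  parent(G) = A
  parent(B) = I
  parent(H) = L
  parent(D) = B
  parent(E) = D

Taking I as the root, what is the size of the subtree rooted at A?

8

A's subtree: {A, L, J, K, C, G, H, F}, size 8.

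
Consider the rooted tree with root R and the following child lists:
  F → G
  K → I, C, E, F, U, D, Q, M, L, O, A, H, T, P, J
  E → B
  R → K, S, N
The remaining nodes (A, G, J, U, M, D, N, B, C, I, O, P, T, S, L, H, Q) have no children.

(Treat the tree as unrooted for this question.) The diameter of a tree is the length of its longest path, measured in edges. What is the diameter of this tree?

BFS from N reaches G last, at distance 4; BFS from G confirms no node is farther.
Path: N – R – K – F – G.

4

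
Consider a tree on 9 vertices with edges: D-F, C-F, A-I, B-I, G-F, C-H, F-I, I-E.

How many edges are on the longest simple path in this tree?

4

BFS from E reaches H last, at distance 4; BFS from H confirms no node is farther.
Path: E – I – F – C – H.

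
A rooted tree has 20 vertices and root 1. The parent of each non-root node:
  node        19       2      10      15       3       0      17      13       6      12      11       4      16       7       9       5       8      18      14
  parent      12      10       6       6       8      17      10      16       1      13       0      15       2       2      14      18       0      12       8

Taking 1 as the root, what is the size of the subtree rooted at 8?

4

The subtree rooted at 8 contains: 8, 14, 3, 9 — 4 nodes.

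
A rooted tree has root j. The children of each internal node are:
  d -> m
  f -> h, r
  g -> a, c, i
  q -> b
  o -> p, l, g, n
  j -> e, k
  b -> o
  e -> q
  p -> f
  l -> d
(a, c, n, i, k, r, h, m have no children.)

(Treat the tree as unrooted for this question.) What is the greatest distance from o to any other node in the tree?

Distances from o peak at 5, attained at k.
o – b – q – e – j – k

5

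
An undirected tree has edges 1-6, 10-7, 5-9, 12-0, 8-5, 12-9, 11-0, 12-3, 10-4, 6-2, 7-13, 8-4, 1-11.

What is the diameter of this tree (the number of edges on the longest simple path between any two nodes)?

12

BFS from 2 reaches 13 last, at distance 12; BFS from 13 confirms no node is farther.
Path: 2-6-1-11-0-12-9-5-8-4-10-7-13.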